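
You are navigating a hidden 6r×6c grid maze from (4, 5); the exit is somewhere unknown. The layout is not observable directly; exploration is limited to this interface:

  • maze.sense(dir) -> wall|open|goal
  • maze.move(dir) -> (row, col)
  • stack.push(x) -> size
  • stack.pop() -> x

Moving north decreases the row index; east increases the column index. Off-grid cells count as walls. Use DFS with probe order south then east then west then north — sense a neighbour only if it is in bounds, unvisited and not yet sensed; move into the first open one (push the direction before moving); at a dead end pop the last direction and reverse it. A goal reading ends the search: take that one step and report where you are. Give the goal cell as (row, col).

-> maze.sense(dir='south')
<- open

-> stack.push(x='south')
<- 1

-> maze.move(dir='south')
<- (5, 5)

-> maze.sense(dir='west')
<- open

-> stack.push(x='west')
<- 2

-> maze.move(dir='west')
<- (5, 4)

-> maze.sense(dir='west')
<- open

-> stack.push(x='west')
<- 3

-> maze.move(dir='west')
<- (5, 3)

-> maze.sense(dir='west')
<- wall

-> maze.sense(dir='north')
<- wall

-> stack.pop()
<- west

-> maze.move(dir='east')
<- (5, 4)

-> maze.sense(dir='north')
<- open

-> stack.push(x='north')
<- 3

-> maze.move(dir='north')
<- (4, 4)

-> maze.sense(dir='north')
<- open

-> stack.push(x='north')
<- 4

-> maze.move(dir='north')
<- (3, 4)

-> maze.sense(dir='east')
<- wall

-> maze.sense(dir='west')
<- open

-> stack.push(x='west')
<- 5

-> maze.move(dir='west')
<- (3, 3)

-> maze.sense(dir='west')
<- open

-> stack.push(x='west')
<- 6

-> maze.move(dir='west')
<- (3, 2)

-> maze.sense(dir='south')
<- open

-> stack.push(x='south')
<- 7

-> maze.move(dir='south')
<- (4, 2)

-> maze.sense(dir='west')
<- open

-> stack.push(x='west')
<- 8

-> maze.move(dir='west')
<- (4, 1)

-> maze.sense(dir='south')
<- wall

-> maze.sense(dir='west')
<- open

-> stack.push(x='west')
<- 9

-> maze.move(dir='west')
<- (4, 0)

-> maze.sense(dir='south')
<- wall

-> maze.sense(dir='north')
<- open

-> stack.push(x='north')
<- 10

-> maze.move(dir='north')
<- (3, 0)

-> maze.sense(dir='east')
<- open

-> stack.push(x='east')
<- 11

-> maze.move(dir='east')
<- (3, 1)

-> maze.sense(dir='north')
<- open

-> stack.push(x='north')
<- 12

-> maze.move(dir='north')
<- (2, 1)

-> maze.sense(dir='east')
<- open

-> stack.push(x='east')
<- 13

-> maze.move(dir='east')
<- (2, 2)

-> maze.sense(dir='east')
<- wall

-> maze.sense(dir='north')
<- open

-> stack.push(x='north')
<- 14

-> maze.move(dir='north')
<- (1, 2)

-> maze.sense(dir='east')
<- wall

-> maze.sense(dir='west')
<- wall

-> maze.sense(dir='north')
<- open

-> stack.push(x='north')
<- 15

-> maze.move(dir='north')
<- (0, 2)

-> maze.sense(dir='east')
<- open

-> stack.push(x='east')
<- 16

-> maze.move(dir='east')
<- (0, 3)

-> maze.sense(dir='east')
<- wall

-> stack.pop()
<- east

-> maze.move(dir='west')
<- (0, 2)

-> maze.sense(dir='west')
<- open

-> stack.push(x='west')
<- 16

-> maze.move(dir='west')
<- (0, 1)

-> maze.sense(dir='west')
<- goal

-> maze.move(dir='west')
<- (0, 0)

Answer: (0, 0)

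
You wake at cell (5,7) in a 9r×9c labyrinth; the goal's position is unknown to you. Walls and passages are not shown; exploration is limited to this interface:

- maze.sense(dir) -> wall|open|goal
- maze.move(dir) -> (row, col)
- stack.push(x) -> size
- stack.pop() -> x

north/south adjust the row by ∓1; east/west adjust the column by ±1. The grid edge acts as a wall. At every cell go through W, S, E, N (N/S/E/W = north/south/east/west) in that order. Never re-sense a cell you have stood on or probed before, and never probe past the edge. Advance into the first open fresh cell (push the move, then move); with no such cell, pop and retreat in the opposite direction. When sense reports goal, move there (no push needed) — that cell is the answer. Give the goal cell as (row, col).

! 1. maze.sense(dir='west') => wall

! 2. maze.sense(dir='south') => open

! 3. stack.push(x='south') => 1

! 4. maze.move(dir='south') => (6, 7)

! 5. maze.sense(dir='west') => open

! 6. stack.push(x='west') => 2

! 7. maze.move(dir='west') => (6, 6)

! 8. maze.sense(dir='west') => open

! 9. stack.push(x='west') => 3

! 10. maze.move(dir='west') => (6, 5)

! 11. maze.sense(dir='west') => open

! 12. stack.push(x='west') => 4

! 13. maze.move(dir='west') => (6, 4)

! 14. maze.sense(dir='west') => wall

! 15. maze.sense(dir='south') => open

! 16. stack.push(x='south') => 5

! 17. maze.move(dir='south') => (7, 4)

! 18. maze.sense(dir='west') => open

! 19. stack.push(x='west') => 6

! 20. maze.move(dir='west') => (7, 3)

! 21. maze.sense(dir='west') => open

! 22. stack.push(x='west') => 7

! 23. maze.move(dir='west') => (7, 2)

! 24. maze.sense(dir='west') => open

! 25. stack.push(x='west') => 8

! 26. maze.move(dir='west') => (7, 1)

! 27. maze.sense(dir='west') => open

! 28. stack.push(x='west') => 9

! 29. maze.move(dir='west') => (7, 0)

! 30. maze.sense(dir='south') => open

! 31. stack.push(x='south') => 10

! 32. maze.move(dir='south') => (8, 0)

! 33. maze.sense(dir='east') => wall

! 34. stack.pop() => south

! 35. maze.move(dir='north') => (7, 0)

! 36. maze.sense(dir='north') => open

! 37. stack.push(x='north') => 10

! 38. maze.move(dir='north') => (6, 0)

! 39. maze.sense(dir='east') => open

! 40. stack.push(x='east') => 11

! 41. maze.move(dir='east') => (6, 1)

! 42. maze.sense(dir='east') => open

! 43. stack.push(x='east') => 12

! 44. maze.move(dir='east') => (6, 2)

! 45. maze.sense(dir='north') => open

! 46. stack.push(x='north') => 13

! 47. maze.move(dir='north') => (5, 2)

! 48. maze.sense(dir='west') => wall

! 49. maze.sense(dir='east') => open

! 50. stack.push(x='east') => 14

! 51. maze.move(dir='east') => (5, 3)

! 52. maze.sense(dir='east') => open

! 53. stack.push(x='east') => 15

! 54. maze.move(dir='east') => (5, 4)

! 55. maze.sense(dir='east') => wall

! 56. maze.sense(dir='north') => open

! 57. stack.push(x='north') => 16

! 58. maze.move(dir='north') => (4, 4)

! 59. maze.sense(dir='west') => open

! 60. stack.push(x='west') => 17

! 61. maze.move(dir='west') => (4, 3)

! 62. maze.sense(dir='west') => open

! 63. stack.push(x='west') => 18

! 64. maze.move(dir='west') => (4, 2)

! 65. maze.sense(dir='west') => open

! 66. stack.push(x='west') => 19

! 67. maze.move(dir='west') => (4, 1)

! 68. maze.sense(dir='west') => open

! 69. stack.push(x='west') => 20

! 70. maze.move(dir='west') => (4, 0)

! 71. maze.sense(dir='south') => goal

! 72. maze.move(dir='south') => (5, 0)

Answer: (5, 0)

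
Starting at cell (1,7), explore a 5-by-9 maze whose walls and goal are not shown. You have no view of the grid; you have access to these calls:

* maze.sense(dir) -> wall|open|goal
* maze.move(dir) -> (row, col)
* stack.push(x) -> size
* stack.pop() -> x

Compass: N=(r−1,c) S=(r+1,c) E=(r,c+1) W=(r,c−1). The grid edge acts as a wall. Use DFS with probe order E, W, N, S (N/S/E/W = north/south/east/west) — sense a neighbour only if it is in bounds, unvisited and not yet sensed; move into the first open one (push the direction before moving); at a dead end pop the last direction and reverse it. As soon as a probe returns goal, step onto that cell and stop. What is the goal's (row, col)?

>>> maze.sense dir→east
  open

>>> stack.push x→east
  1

>>> maze.move dir→east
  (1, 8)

>>> maze.sense dir→north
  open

>>> stack.push x→north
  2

>>> maze.move dir→north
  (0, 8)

>>> maze.sense dir→west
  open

>>> stack.push x→west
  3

>>> maze.move dir→west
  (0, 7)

>>> maze.sense dir→west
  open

>>> stack.push x→west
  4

>>> maze.move dir→west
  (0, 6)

>>> maze.sense dir→west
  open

>>> stack.push x→west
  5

>>> maze.move dir→west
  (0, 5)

>>> maze.sense dir→west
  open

>>> stack.push x→west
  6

>>> maze.move dir→west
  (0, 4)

>>> maze.sense dir→west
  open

>>> stack.push x→west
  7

>>> maze.move dir→west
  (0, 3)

>>> maze.sense dir→west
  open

>>> stack.push x→west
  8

>>> maze.move dir→west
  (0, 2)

>>> maze.sense dir→west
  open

>>> stack.push x→west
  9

>>> maze.move dir→west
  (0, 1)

>>> maze.sense dir→west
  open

>>> stack.push x→west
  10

>>> maze.move dir→west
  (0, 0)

>>> maze.sense dir→south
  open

>>> stack.push x→south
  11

>>> maze.move dir→south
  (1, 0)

>>> maze.sense dir→east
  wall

>>> maze.sense dir→south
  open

>>> stack.push x→south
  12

>>> maze.move dir→south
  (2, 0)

>>> maze.sense dir→east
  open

>>> stack.push x→east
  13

>>> maze.move dir→east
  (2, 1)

>>> maze.sense dir→east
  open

>>> stack.push x→east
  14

>>> maze.move dir→east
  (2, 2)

>>> maze.sense dir→east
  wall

>>> maze.sense dir→north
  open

>>> stack.push x→north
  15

>>> maze.move dir→north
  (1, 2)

>>> maze.sense dir→east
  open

>>> stack.push x→east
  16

>>> maze.move dir→east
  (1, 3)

>>> maze.sense dir→east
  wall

>>> stack.pop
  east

>>> maze.move dir→west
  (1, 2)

>>> stack.pop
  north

>>> maze.move dir→south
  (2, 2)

>>> maze.sense dir→south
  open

>>> stack.push x→south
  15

>>> maze.move dir→south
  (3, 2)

>>> maze.sense dir→east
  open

>>> stack.push x→east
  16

>>> maze.move dir→east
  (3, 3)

>>> maze.sense dir→east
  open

>>> stack.push x→east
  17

>>> maze.move dir→east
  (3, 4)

>>> maze.sense dir→east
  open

>>> stack.push x→east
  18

>>> maze.move dir→east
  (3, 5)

>>> maze.sense dir→east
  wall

>>> maze.sense dir→north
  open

>>> stack.push x→north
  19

>>> maze.move dir→north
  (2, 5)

>>> maze.sense dir→east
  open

>>> stack.push x→east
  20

>>> maze.move dir→east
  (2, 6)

>>> maze.sense dir→east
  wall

>>> maze.sense dir→north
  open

>>> stack.push x→north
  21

>>> maze.move dir→north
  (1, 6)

>>> maze.sense dir→west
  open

>>> stack.push x→west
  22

>>> maze.move dir→west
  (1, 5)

>>> stack.pop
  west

>>> maze.move dir→east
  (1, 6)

>>> stack.pop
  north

>>> maze.move dir→south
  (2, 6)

>>> stack.pop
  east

>>> maze.move dir→west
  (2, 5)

>>> maze.sense dir→west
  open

>>> stack.push x→west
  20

>>> maze.move dir→west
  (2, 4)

>>> stack.pop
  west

>>> maze.move dir→east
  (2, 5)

>>> stack.pop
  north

>>> maze.move dir→south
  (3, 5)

>>> maze.sense dir→south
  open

>>> stack.push x→south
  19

>>> maze.move dir→south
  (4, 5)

>>> maze.sense dir→east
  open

>>> stack.push x→east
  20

>>> maze.move dir→east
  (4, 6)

>>> maze.sense dir→east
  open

>>> stack.push x→east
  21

>>> maze.move dir→east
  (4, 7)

>>> maze.sense dir→east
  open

>>> stack.push x→east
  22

>>> maze.move dir→east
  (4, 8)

>>> maze.sense dir→north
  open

>>> stack.push x→north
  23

>>> maze.move dir→north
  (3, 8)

>>> maze.sense dir→west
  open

>>> stack.push x→west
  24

>>> maze.move dir→west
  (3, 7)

>>> stack.pop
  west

>>> maze.move dir→east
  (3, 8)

>>> maze.sense dir→north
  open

>>> stack.push x→north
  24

>>> maze.move dir→north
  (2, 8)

>>> stack.pop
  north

>>> maze.move dir→south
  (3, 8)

>>> stack.pop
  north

>>> maze.move dir→south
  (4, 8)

>>> stack.pop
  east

>>> maze.move dir→west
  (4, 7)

>>> stack.pop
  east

>>> maze.move dir→west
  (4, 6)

>>> stack.pop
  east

>>> maze.move dir→west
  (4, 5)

>>> maze.sense dir→west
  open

>>> stack.push x→west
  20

>>> maze.move dir→west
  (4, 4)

>>> maze.sense dir→west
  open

>>> stack.push x→west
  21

>>> maze.move dir→west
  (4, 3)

>>> maze.sense dir→west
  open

>>> stack.push x→west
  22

>>> maze.move dir→west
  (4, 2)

>>> maze.sense dir→west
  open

>>> stack.push x→west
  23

>>> maze.move dir→west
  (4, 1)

>>> maze.sense dir→west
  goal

>>> maze.move dir→west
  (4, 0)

Answer: (4, 0)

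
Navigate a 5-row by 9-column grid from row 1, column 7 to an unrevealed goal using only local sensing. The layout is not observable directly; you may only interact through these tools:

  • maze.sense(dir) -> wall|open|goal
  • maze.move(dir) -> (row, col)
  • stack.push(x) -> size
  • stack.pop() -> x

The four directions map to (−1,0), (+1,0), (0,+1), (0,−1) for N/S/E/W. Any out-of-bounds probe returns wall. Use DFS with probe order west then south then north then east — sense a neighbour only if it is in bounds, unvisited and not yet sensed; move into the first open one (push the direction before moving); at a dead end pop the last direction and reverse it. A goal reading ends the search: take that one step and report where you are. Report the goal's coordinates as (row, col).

// maze.sense(dir=west) -> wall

// maze.sense(dir=south) -> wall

// maze.sense(dir=north) -> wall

// maze.sense(dir=east) -> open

// stack.push(x=east) -> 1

// maze.move(dir=east) -> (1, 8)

// maze.sense(dir=south) -> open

// stack.push(x=south) -> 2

// maze.move(dir=south) -> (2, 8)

// maze.sense(dir=south) -> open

// stack.push(x=south) -> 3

// maze.move(dir=south) -> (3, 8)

// maze.sense(dir=west) -> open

// stack.push(x=west) -> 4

// maze.move(dir=west) -> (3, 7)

// maze.sense(dir=west) -> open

// stack.push(x=west) -> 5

// maze.move(dir=west) -> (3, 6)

// maze.sense(dir=west) -> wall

// maze.sense(dir=south) -> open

// stack.push(x=south) -> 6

// maze.move(dir=south) -> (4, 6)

// maze.sense(dir=west) -> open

// stack.push(x=west) -> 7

// maze.move(dir=west) -> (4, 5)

// maze.sense(dir=west) -> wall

// stack.pop() -> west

// maze.move(dir=east) -> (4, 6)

// maze.sense(dir=east) -> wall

// stack.pop() -> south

// maze.move(dir=north) -> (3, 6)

// maze.sense(dir=north) -> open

// stack.push(x=north) -> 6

// maze.move(dir=north) -> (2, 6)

// maze.sense(dir=west) -> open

// stack.push(x=west) -> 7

// maze.move(dir=west) -> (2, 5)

// maze.sense(dir=west) -> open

// stack.push(x=west) -> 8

// maze.move(dir=west) -> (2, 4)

// maze.sense(dir=west) -> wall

// maze.sense(dir=south) -> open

// stack.push(x=south) -> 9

// maze.move(dir=south) -> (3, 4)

// maze.sense(dir=west) -> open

// stack.push(x=west) -> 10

// maze.move(dir=west) -> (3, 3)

// maze.sense(dir=west) -> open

// stack.push(x=west) -> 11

// maze.move(dir=west) -> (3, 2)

// maze.sense(dir=west) -> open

// stack.push(x=west) -> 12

// maze.move(dir=west) -> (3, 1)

// maze.sense(dir=west) -> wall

// maze.sense(dir=south) -> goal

// maze.move(dir=south) -> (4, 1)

Answer: (4, 1)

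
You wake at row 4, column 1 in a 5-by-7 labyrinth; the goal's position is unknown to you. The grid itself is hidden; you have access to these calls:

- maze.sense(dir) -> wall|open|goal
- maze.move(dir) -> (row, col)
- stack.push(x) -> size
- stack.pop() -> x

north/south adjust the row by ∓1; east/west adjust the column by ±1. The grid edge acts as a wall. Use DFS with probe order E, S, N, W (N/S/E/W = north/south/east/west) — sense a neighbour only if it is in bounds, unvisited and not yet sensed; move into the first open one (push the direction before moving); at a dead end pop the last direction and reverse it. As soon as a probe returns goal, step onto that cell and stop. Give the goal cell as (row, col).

// 1. maze.sense(dir='east') -> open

// 2. stack.push(x='east') -> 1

// 3. maze.move(dir='east') -> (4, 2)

// 4. maze.sense(dir='east') -> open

// 5. stack.push(x='east') -> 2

// 6. maze.move(dir='east') -> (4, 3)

// 7. maze.sense(dir='east') -> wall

// 8. maze.sense(dir='north') -> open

// 9. stack.push(x='north') -> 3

// 10. maze.move(dir='north') -> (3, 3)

// 11. maze.sense(dir='east') -> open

// 12. stack.push(x='east') -> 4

// 13. maze.move(dir='east') -> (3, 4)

// 14. maze.sense(dir='east') -> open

// 15. stack.push(x='east') -> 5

// 16. maze.move(dir='east') -> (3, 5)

// 17. maze.sense(dir='east') -> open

// 18. stack.push(x='east') -> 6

// 19. maze.move(dir='east') -> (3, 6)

// 20. maze.sense(dir='south') -> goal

// 21. maze.move(dir='south') -> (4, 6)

Answer: (4, 6)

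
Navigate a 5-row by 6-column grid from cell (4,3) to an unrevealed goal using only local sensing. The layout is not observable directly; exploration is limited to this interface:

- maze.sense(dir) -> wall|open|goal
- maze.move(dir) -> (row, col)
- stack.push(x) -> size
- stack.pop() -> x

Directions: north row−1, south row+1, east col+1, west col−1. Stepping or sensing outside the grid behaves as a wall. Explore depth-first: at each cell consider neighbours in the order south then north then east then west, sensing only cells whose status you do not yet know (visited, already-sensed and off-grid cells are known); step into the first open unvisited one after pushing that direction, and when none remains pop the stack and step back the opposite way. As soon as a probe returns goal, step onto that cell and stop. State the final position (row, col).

>> maze.sense(north)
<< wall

>> maze.sense(east)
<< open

>> stack.push(east)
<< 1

>> maze.move(east)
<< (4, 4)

>> maze.sense(north)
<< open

>> stack.push(north)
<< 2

>> maze.move(north)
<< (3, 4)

>> maze.sense(north)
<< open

>> stack.push(north)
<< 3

>> maze.move(north)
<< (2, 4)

>> maze.sense(north)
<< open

>> stack.push(north)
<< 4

>> maze.move(north)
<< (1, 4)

>> maze.sense(north)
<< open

>> stack.push(north)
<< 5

>> maze.move(north)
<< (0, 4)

>> maze.sense(east)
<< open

>> stack.push(east)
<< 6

>> maze.move(east)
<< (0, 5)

>> maze.sense(south)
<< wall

>> stack.pop()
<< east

>> maze.move(west)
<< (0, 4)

>> maze.sense(west)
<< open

>> stack.push(west)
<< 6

>> maze.move(west)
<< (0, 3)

>> maze.sense(south)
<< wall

>> maze.sense(west)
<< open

>> stack.push(west)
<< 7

>> maze.move(west)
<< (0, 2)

>> maze.sense(south)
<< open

>> stack.push(south)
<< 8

>> maze.move(south)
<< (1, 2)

>> maze.sense(south)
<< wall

>> maze.sense(west)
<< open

>> stack.push(west)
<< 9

>> maze.move(west)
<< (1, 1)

>> maze.sense(south)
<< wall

>> maze.sense(north)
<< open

>> stack.push(north)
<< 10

>> maze.move(north)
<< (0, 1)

>> maze.sense(west)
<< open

>> stack.push(west)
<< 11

>> maze.move(west)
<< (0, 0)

>> maze.sense(south)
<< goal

>> maze.move(south)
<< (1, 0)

Answer: (1, 0)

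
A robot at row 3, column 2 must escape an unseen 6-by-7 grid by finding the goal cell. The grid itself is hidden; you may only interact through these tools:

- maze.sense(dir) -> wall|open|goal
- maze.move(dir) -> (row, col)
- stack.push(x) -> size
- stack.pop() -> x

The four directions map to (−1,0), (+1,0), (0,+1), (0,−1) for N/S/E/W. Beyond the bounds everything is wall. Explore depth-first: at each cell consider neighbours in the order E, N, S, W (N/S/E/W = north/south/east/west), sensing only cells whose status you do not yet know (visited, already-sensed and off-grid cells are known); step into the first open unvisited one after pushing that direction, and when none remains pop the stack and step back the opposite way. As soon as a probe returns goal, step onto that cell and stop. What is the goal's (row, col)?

> sense dir: east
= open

> push x: east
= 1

> move dir: east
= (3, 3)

> sense dir: east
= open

> push x: east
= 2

> move dir: east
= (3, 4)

> sense dir: east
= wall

> sense dir: north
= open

> push x: north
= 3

> move dir: north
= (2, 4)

> sense dir: east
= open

> push x: east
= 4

> move dir: east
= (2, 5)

> sense dir: east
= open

> push x: east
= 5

> move dir: east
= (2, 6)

> sense dir: north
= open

> push x: north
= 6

> move dir: north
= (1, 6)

> sense dir: north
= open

> push x: north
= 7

> move dir: north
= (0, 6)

> sense dir: west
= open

> push x: west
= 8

> move dir: west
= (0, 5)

> sense dir: south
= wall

> sense dir: west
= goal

> move dir: west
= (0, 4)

Answer: (0, 4)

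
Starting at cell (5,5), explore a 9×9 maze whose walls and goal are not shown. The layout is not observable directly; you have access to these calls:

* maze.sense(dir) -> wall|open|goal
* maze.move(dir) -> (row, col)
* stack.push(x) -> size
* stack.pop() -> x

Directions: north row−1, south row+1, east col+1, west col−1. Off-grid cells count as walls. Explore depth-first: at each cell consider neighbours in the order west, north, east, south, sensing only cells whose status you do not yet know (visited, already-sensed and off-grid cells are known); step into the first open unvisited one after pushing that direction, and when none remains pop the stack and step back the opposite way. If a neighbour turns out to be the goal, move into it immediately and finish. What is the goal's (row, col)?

$ maze.sense dir→west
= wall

$ maze.sense dir→north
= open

$ stack.push x→north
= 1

$ maze.move dir→north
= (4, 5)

$ maze.sense dir→west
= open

$ stack.push x→west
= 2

$ maze.move dir→west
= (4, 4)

$ maze.sense dir→west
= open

$ stack.push x→west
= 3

$ maze.move dir→west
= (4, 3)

$ maze.sense dir→west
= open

$ stack.push x→west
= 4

$ maze.move dir→west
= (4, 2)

$ maze.sense dir→west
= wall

$ maze.sense dir→north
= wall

$ maze.sense dir→south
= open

$ stack.push x→south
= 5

$ maze.move dir→south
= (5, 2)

$ maze.sense dir→west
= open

$ stack.push x→west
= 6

$ maze.move dir→west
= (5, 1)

$ maze.sense dir→west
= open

$ stack.push x→west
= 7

$ maze.move dir→west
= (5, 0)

$ maze.sense dir→north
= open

$ stack.push x→north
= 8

$ maze.move dir→north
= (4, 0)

$ maze.sense dir→north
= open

$ stack.push x→north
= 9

$ maze.move dir→north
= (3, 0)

$ maze.sense dir→north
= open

$ stack.push x→north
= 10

$ maze.move dir→north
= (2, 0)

$ maze.sense dir→north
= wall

$ maze.sense dir→east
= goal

$ maze.move dir→east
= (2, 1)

Answer: (2, 1)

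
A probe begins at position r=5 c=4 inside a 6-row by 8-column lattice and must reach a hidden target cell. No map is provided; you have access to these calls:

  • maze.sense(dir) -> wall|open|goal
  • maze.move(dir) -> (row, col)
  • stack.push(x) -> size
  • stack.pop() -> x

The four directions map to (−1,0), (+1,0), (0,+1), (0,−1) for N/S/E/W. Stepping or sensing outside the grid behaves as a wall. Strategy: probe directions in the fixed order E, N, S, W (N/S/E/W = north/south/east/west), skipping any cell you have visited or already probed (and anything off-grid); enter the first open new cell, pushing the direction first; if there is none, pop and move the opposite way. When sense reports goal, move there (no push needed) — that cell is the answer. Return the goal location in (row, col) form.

% sense dir='east'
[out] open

% push x='east'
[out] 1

% move dir='east'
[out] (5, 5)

% sense dir='east'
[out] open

% push x='east'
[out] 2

% move dir='east'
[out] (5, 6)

% sense dir='east'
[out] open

% push x='east'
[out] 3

% move dir='east'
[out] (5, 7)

% sense dir='north'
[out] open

% push x='north'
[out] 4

% move dir='north'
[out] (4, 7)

% sense dir='north'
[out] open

% push x='north'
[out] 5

% move dir='north'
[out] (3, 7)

% sense dir='north'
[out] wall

% sense dir='west'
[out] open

% push x='west'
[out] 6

% move dir='west'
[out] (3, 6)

% sense dir='north'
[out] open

% push x='north'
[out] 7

% move dir='north'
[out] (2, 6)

% sense dir='north'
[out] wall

% sense dir='west'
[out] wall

% pop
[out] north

% move dir='south'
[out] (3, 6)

% sense dir='south'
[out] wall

% sense dir='west'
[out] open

% push x='west'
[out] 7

% move dir='west'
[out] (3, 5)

% sense dir='south'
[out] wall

% sense dir='west'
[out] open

% push x='west'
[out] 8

% move dir='west'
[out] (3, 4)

% sense dir='north'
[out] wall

% sense dir='south'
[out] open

% push x='south'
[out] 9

% move dir='south'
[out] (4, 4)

% sense dir='west'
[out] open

% push x='west'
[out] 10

% move dir='west'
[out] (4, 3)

% sense dir='north'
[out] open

% push x='north'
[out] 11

% move dir='north'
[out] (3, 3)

% sense dir='north'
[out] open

% push x='north'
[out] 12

% move dir='north'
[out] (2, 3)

% sense dir='north'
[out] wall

% sense dir='west'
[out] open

% push x='west'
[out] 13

% move dir='west'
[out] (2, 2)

% sense dir='north'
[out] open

% push x='north'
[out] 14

% move dir='north'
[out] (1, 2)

% sense dir='north'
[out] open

% push x='north'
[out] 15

% move dir='north'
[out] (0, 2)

% sense dir='east'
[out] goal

% move dir='east'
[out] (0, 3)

Answer: (0, 3)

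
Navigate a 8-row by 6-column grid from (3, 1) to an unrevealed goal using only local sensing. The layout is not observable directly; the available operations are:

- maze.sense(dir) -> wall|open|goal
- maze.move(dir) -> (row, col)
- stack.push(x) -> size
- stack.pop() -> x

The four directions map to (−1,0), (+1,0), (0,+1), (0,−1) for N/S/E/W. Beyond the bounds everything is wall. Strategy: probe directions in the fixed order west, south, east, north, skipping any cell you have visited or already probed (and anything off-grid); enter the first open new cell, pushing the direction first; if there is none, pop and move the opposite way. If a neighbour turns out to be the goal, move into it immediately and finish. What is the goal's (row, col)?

Using maze.sense using west, and see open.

Using stack.push using west, and get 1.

I invoke maze.move using west, which returns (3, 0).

Now I run maze.sense using south, and see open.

I run stack.push using south, and see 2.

Then maze.move using south, which returns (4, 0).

I invoke maze.sense using south, — result: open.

Now I run stack.push using south, giving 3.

Invoking maze.move using south, and get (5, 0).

Then maze.sense using south, which returns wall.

Now I run maze.sense using east, giving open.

I invoke stack.push using east, → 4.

Using maze.move using east, — result: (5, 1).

I run maze.sense using south, giving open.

Then stack.push using south, : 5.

I invoke maze.move using south, — result: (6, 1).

I try maze.sense using south, and see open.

Invoking stack.push using south, which returns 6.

I try maze.move using south, and get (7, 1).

Next I call maze.sense using west, and get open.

Calling stack.push using west, and get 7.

Invoking maze.move using west, which returns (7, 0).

Next I call stack.pop, and get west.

I use maze.move using east, : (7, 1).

I run maze.sense using east, and get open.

Using stack.push using east, and get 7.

Invoking maze.move using east, and observe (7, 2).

I run maze.sense using east, : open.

I invoke stack.push using east, : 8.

I try maze.move using east, : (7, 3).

Invoking maze.sense using east, giving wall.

Next I call maze.sense using north, and observe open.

Next I call stack.push using north, and get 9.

Invoking maze.move using north, and observe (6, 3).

I use maze.sense using west, and see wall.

Next I call maze.sense using east, which returns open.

I run stack.push using east, which returns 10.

I use maze.move using east, yielding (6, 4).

Using maze.sense using east, — result: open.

I try stack.push using east, : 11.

Calling maze.move using east, — result: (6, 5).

I run maze.sense using south, — result: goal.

I call maze.move using south, yielding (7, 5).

Answer: (7, 5)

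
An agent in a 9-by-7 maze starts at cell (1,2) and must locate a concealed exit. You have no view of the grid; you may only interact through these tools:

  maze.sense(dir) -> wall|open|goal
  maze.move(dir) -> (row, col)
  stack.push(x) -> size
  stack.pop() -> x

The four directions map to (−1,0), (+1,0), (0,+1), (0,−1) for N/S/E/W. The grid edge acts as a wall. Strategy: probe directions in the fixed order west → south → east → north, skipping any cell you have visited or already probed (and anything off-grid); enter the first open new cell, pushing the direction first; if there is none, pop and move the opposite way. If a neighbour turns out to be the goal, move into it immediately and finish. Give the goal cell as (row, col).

Act: maze.sense[dir=west]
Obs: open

Act: stack.push[x=west]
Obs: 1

Act: maze.move[dir=west]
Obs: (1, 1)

Act: maze.sense[dir=west]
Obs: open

Act: stack.push[x=west]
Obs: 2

Act: maze.move[dir=west]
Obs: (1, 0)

Act: maze.sense[dir=south]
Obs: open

Act: stack.push[x=south]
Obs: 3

Act: maze.move[dir=south]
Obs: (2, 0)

Act: maze.sense[dir=south]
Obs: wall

Act: maze.sense[dir=east]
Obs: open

Act: stack.push[x=east]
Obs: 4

Act: maze.move[dir=east]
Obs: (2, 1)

Act: maze.sense[dir=south]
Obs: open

Act: stack.push[x=south]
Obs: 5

Act: maze.move[dir=south]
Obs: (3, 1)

Act: maze.sense[dir=south]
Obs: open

Act: stack.push[x=south]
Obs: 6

Act: maze.move[dir=south]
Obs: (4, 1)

Act: maze.sense[dir=west]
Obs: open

Act: stack.push[x=west]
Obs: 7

Act: maze.move[dir=west]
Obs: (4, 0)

Act: maze.sense[dir=south]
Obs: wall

Act: stack.pop[]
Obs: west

Act: maze.move[dir=east]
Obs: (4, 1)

Act: maze.sense[dir=south]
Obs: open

Act: stack.push[x=south]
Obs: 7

Act: maze.move[dir=south]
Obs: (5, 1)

Act: maze.sense[dir=south]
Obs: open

Act: stack.push[x=south]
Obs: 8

Act: maze.move[dir=south]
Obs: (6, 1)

Act: maze.sense[dir=west]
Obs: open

Act: stack.push[x=west]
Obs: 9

Act: maze.move[dir=west]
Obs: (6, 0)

Act: maze.sense[dir=south]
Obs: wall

Act: stack.pop[]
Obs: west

Act: maze.move[dir=east]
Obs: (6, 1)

Act: maze.sense[dir=south]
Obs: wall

Act: maze.sense[dir=east]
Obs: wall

Act: stack.pop[]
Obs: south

Act: maze.move[dir=north]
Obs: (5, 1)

Act: maze.sense[dir=east]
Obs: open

Act: stack.push[x=east]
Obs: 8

Act: maze.move[dir=east]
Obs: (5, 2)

Act: maze.sense[dir=east]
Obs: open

Act: stack.push[x=east]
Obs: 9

Act: maze.move[dir=east]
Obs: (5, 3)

Act: maze.sense[dir=south]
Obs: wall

Act: maze.sense[dir=east]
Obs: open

Act: stack.push[x=east]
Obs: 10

Act: maze.move[dir=east]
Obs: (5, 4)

Act: maze.sense[dir=south]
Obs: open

Act: stack.push[x=south]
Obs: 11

Act: maze.move[dir=south]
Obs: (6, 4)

Act: maze.sense[dir=south]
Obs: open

Act: stack.push[x=south]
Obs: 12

Act: maze.move[dir=south]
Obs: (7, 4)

Act: maze.sense[dir=west]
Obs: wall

Act: maze.sense[dir=south]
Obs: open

Act: stack.push[x=south]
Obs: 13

Act: maze.move[dir=south]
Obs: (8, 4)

Act: maze.sense[dir=west]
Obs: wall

Act: maze.sense[dir=east]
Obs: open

Act: stack.push[x=east]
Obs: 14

Act: maze.move[dir=east]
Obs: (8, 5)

Act: maze.sense[dir=east]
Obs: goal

Act: maze.move[dir=east]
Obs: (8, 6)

Answer: (8, 6)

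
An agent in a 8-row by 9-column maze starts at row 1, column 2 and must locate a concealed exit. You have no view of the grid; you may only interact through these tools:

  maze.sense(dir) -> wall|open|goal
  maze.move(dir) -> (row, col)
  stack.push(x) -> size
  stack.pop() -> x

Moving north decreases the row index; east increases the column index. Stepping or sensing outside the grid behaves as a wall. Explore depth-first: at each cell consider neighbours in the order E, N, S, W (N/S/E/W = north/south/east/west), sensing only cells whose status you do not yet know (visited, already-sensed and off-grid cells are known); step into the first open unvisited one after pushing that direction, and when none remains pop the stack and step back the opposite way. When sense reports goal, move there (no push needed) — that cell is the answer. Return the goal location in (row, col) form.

-- sense(dir→east) ~> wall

-- sense(dir→north) ~> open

-- push(x→north) ~> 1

-- move(dir→north) ~> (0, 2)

-- sense(dir→east) ~> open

-- push(x→east) ~> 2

-- move(dir→east) ~> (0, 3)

-- sense(dir→east) ~> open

-- push(x→east) ~> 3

-- move(dir→east) ~> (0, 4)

-- sense(dir→east) ~> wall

-- sense(dir→south) ~> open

-- push(x→south) ~> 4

-- move(dir→south) ~> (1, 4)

-- sense(dir→east) ~> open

-- push(x→east) ~> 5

-- move(dir→east) ~> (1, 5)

-- sense(dir→east) ~> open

-- push(x→east) ~> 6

-- move(dir→east) ~> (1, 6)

-- sense(dir→east) ~> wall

-- sense(dir→north) ~> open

-- push(x→north) ~> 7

-- move(dir→north) ~> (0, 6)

-- sense(dir→east) ~> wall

-- pop() ~> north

-- move(dir→south) ~> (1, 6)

-- sense(dir→south) ~> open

-- push(x→south) ~> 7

-- move(dir→south) ~> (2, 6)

-- sense(dir→east) ~> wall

-- sense(dir→south) ~> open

-- push(x→south) ~> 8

-- move(dir→south) ~> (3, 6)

-- sense(dir→east) ~> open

-- push(x→east) ~> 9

-- move(dir→east) ~> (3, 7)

-- sense(dir→east) ~> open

-- push(x→east) ~> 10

-- move(dir→east) ~> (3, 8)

-- sense(dir→north) ~> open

-- push(x→north) ~> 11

-- move(dir→north) ~> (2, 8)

-- sense(dir→north) ~> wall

-- pop() ~> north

-- move(dir→south) ~> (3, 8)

-- sense(dir→south) ~> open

-- push(x→south) ~> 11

-- move(dir→south) ~> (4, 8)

-- sense(dir→south) ~> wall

-- sense(dir→west) ~> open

-- push(x→west) ~> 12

-- move(dir→west) ~> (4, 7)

-- sense(dir→south) ~> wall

-- sense(dir→west) ~> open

-- push(x→west) ~> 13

-- move(dir→west) ~> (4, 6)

-- sense(dir→south) ~> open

-- push(x→south) ~> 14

-- move(dir→south) ~> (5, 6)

-- sense(dir→south) ~> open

-- push(x→south) ~> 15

-- move(dir→south) ~> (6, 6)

-- sense(dir→east) ~> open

-- push(x→east) ~> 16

-- move(dir→east) ~> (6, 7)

-- sense(dir→east) ~> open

-- push(x→east) ~> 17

-- move(dir→east) ~> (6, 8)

-- sense(dir→south) ~> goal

-- move(dir→south) ~> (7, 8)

Answer: (7, 8)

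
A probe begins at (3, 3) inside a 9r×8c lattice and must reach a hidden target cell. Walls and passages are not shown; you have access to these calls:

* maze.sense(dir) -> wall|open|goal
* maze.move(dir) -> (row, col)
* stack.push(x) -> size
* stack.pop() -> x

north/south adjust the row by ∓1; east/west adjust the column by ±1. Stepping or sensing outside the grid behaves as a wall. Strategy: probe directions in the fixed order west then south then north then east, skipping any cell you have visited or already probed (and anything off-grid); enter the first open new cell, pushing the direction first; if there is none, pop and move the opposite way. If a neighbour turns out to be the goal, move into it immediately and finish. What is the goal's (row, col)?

% 1. maze.sense(dir='west') ~> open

% 2. stack.push(x='west') ~> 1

% 3. maze.move(dir='west') ~> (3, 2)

% 4. maze.sense(dir='west') ~> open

% 5. stack.push(x='west') ~> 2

% 6. maze.move(dir='west') ~> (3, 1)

% 7. maze.sense(dir='west') ~> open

% 8. stack.push(x='west') ~> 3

% 9. maze.move(dir='west') ~> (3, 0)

% 10. maze.sense(dir='south') ~> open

% 11. stack.push(x='south') ~> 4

% 12. maze.move(dir='south') ~> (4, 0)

% 13. maze.sense(dir='south') ~> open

% 14. stack.push(x='south') ~> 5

% 15. maze.move(dir='south') ~> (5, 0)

% 16. maze.sense(dir='south') ~> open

% 17. stack.push(x='south') ~> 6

% 18. maze.move(dir='south') ~> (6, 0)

% 19. maze.sense(dir='south') ~> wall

% 20. maze.sense(dir='east') ~> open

% 21. stack.push(x='east') ~> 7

% 22. maze.move(dir='east') ~> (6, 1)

% 23. maze.sense(dir='south') ~> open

% 24. stack.push(x='south') ~> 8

% 25. maze.move(dir='south') ~> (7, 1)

% 26. maze.sense(dir='south') ~> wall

% 27. maze.sense(dir='east') ~> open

% 28. stack.push(x='east') ~> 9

% 29. maze.move(dir='east') ~> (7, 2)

% 30. maze.sense(dir='south') ~> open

% 31. stack.push(x='south') ~> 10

% 32. maze.move(dir='south') ~> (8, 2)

% 33. maze.sense(dir='east') ~> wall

% 34. stack.pop() ~> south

% 35. maze.move(dir='north') ~> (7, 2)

% 36. maze.sense(dir='north') ~> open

% 37. stack.push(x='north') ~> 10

% 38. maze.move(dir='north') ~> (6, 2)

% 39. maze.sense(dir='north') ~> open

% 40. stack.push(x='north') ~> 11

% 41. maze.move(dir='north') ~> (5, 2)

% 42. maze.sense(dir='west') ~> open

% 43. stack.push(x='west') ~> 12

% 44. maze.move(dir='west') ~> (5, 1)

% 45. maze.sense(dir='north') ~> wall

% 46. stack.pop() ~> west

% 47. maze.move(dir='east') ~> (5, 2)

% 48. maze.sense(dir='north') ~> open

% 49. stack.push(x='north') ~> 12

% 50. maze.move(dir='north') ~> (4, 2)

% 51. maze.sense(dir='east') ~> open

% 52. stack.push(x='east') ~> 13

% 53. maze.move(dir='east') ~> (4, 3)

% 54. maze.sense(dir='south') ~> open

% 55. stack.push(x='south') ~> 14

% 56. maze.move(dir='south') ~> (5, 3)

% 57. maze.sense(dir='south') ~> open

% 58. stack.push(x='south') ~> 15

% 59. maze.move(dir='south') ~> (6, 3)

% 60. maze.sense(dir='south') ~> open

% 61. stack.push(x='south') ~> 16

% 62. maze.move(dir='south') ~> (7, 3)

% 63. maze.sense(dir='east') ~> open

% 64. stack.push(x='east') ~> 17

% 65. maze.move(dir='east') ~> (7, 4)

% 66. maze.sense(dir='south') ~> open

% 67. stack.push(x='south') ~> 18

% 68. maze.move(dir='south') ~> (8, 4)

% 69. maze.sense(dir='east') ~> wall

% 70. stack.pop() ~> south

% 71. maze.move(dir='north') ~> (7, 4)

% 72. maze.sense(dir='north') ~> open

% 73. stack.push(x='north') ~> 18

% 74. maze.move(dir='north') ~> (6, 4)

% 75. maze.sense(dir='north') ~> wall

% 76. maze.sense(dir='east') ~> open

% 77. stack.push(x='east') ~> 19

% 78. maze.move(dir='east') ~> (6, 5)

% 79. maze.sense(dir='south') ~> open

% 80. stack.push(x='south') ~> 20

% 81. maze.move(dir='south') ~> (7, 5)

% 82. maze.sense(dir='east') ~> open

% 83. stack.push(x='east') ~> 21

% 84. maze.move(dir='east') ~> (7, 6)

% 85. maze.sense(dir='south') ~> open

% 86. stack.push(x='south') ~> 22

% 87. maze.move(dir='south') ~> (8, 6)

% 88. maze.sense(dir='east') ~> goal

% 89. maze.move(dir='east') ~> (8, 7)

Answer: (8, 7)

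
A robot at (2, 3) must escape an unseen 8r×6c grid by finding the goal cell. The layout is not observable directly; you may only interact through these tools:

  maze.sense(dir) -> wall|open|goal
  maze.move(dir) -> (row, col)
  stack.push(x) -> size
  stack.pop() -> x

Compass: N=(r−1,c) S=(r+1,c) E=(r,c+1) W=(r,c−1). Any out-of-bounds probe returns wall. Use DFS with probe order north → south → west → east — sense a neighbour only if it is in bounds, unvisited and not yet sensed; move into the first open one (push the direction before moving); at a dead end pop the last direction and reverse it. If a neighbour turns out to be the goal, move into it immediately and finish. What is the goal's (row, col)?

→ maze.sense(north)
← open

→ stack.push(north)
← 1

→ maze.move(north)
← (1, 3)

→ maze.sense(north)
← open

→ stack.push(north)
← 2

→ maze.move(north)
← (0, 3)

→ maze.sense(west)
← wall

→ maze.sense(east)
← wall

→ stack.pop()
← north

→ maze.move(south)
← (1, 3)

→ maze.sense(west)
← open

→ stack.push(west)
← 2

→ maze.move(west)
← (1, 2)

→ maze.sense(south)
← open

→ stack.push(south)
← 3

→ maze.move(south)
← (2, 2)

→ maze.sense(south)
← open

→ stack.push(south)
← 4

→ maze.move(south)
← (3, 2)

→ maze.sense(south)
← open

→ stack.push(south)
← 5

→ maze.move(south)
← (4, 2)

→ maze.sense(south)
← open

→ stack.push(south)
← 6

→ maze.move(south)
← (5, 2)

→ maze.sense(south)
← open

→ stack.push(south)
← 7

→ maze.move(south)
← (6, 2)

→ maze.sense(south)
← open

→ stack.push(south)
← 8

→ maze.move(south)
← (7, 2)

→ maze.sense(west)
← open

→ stack.push(west)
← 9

→ maze.move(west)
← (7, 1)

→ maze.sense(north)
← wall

→ maze.sense(west)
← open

→ stack.push(west)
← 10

→ maze.move(west)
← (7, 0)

→ maze.sense(north)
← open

→ stack.push(north)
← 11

→ maze.move(north)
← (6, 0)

→ maze.sense(north)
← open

→ stack.push(north)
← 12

→ maze.move(north)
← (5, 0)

→ maze.sense(north)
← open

→ stack.push(north)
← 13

→ maze.move(north)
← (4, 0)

→ maze.sense(north)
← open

→ stack.push(north)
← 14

→ maze.move(north)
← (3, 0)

→ maze.sense(north)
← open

→ stack.push(north)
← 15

→ maze.move(north)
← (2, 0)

→ maze.sense(north)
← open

→ stack.push(north)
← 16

→ maze.move(north)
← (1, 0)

→ maze.sense(north)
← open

→ stack.push(north)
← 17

→ maze.move(north)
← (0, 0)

→ maze.sense(east)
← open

→ stack.push(east)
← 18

→ maze.move(east)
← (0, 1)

→ maze.sense(south)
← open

→ stack.push(south)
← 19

→ maze.move(south)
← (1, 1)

→ maze.sense(south)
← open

→ stack.push(south)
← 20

→ maze.move(south)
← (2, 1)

→ maze.sense(south)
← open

→ stack.push(south)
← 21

→ maze.move(south)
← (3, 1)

→ maze.sense(south)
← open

→ stack.push(south)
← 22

→ maze.move(south)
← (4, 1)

→ maze.sense(south)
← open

→ stack.push(south)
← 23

→ maze.move(south)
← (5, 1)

→ stack.pop()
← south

→ maze.move(north)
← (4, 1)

→ stack.pop()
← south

→ maze.move(north)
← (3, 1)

→ stack.pop()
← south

→ maze.move(north)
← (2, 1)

→ stack.pop()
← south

→ maze.move(north)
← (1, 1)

→ stack.pop()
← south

→ maze.move(north)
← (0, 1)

→ stack.pop()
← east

→ maze.move(west)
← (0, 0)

→ stack.pop()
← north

→ maze.move(south)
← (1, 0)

→ stack.pop()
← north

→ maze.move(south)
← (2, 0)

→ stack.pop()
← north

→ maze.move(south)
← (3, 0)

→ stack.pop()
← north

→ maze.move(south)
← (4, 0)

→ stack.pop()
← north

→ maze.move(south)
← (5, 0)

→ stack.pop()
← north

→ maze.move(south)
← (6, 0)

→ stack.pop()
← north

→ maze.move(south)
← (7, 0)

→ stack.pop()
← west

→ maze.move(east)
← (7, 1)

→ stack.pop()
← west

→ maze.move(east)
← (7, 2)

→ maze.sense(east)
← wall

→ stack.pop()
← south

→ maze.move(north)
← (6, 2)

→ maze.sense(east)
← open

→ stack.push(east)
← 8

→ maze.move(east)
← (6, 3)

→ maze.sense(north)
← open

→ stack.push(north)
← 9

→ maze.move(north)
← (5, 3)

→ maze.sense(north)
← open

→ stack.push(north)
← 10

→ maze.move(north)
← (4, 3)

→ maze.sense(north)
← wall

→ maze.sense(east)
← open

→ stack.push(east)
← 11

→ maze.move(east)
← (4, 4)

→ maze.sense(north)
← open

→ stack.push(north)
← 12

→ maze.move(north)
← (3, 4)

→ maze.sense(north)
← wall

→ maze.sense(east)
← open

→ stack.push(east)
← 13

→ maze.move(east)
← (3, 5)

→ maze.sense(north)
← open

→ stack.push(north)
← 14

→ maze.move(north)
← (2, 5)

→ maze.sense(north)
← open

→ stack.push(north)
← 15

→ maze.move(north)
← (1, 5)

→ maze.sense(north)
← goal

→ maze.move(north)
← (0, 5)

Answer: (0, 5)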